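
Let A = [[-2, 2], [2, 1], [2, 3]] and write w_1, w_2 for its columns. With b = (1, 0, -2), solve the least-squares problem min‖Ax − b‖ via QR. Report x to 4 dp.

w_1 = (-2, 2, 2); ‖w_1‖ = 3.4641, so e_1 = (-0.5774, 0.5774, 0.5774).
e_1·w_2 = (-0.5774)·2 + 0.5774·1 + 0.5774·3 = 1.1547.
u_2 = w_2 − 1.1547·e_1 = (2.6667, 0.3333, 2.3333).
‖u_2‖ = 3.5590, so e_2 = (0.7493, 0.0937, 0.6556).
Qᵀb = (-1.7321, -0.5620).
Back-substitute: x_2 = -0.5620/3.5590 = -0.1579.
x_1 = (-1.7321 − 1.1547·(-0.1579))/3.4641 = -0.4474.

x = (-0.4474, -0.1579)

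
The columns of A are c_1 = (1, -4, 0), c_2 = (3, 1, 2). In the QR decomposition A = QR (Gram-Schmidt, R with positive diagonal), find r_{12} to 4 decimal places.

c_1 = (1, -4, 0); ‖c_1‖ = 4.1231, so q_1 = (0.2425, -0.9701, 0.0000).
r_{12} = q_1·c_2 = -0.2425.

r_{12} = -0.2425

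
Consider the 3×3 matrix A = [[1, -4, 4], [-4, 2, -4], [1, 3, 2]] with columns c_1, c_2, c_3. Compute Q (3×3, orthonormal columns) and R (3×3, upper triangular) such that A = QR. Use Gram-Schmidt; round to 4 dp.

Q = [[0.2357, -0.7071, 0.6667], [-0.9428, 0.0000, 0.3333], [0.2357, 0.7071, 0.6667]], R = [[4.2426, -2.1213, 5.1854], [0.0000, 4.9497, -1.4142], [0.0000, 0.0000, 2.6667]]

c_1 = (1, -4, 1); ‖c_1‖ = 4.2426, so e_1 = (0.2357, -0.9428, 0.2357).
e_1·c_2 = 0.2357·(-4) + (-0.9428)·2 + 0.2357·3 = -2.1213.
u_2 = c_2 + 2.1213·e_1 = (-3.5000, 0.0000, 3.5000).
‖u_2‖ = 4.9497, so e_2 = (-0.7071, 0.0000, 0.7071).
e_1·c_3 = 0.2357·4 + (-0.9428)·(-4) + 0.2357·2 = 5.1854; e_2·c_3 = (-0.7071)·4 + (0.0000)·(-4) + 0.7071·2 = -1.4142.
u_3 = c_3 − 5.1854·e_1 + 1.4142·e_2 = (1.7778, 0.8889, 1.7778).
‖u_3‖ = 2.6667, so e_3 = (0.6667, 0.3333, 0.6667).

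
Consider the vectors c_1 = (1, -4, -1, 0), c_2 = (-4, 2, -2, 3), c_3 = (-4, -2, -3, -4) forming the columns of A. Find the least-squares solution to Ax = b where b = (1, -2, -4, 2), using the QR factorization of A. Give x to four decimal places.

c_1 = (1, -4, -1, 0); ‖c_1‖ = 4.2426, so q_1 = (0.2357, -0.9428, -0.2357, 0.0000).
q_1·c_2 = 0.2357·(-4) + (-0.9428)·2 + (-0.2357)·(-2) + 0.0000·3 = -2.3570.
u_2 = c_2 + 2.3570·q_1 = (-3.4444, -0.2222, -2.5556, 3.0000).
‖u_2‖ = 5.2387, so q_2 = (-0.6575, -0.0424, -0.4878, 0.5727).
q_1·c_3 = 0.2357·(-4) + (-0.9428)·(-2) + (-0.2357)·(-3) + 0.0000·(-4) = 1.6499; q_2·c_3 = (-0.6575)·(-4) + (-0.0424)·(-2) + (-0.4878)·(-3) + 0.5727·(-4) = 1.8876.
u_3 = c_3 − 1.6499·q_1 − 1.8876·q_2 = (-3.1478, -0.3644, -1.6903, -5.0810).
‖u_3‖ = 6.2221, so q_3 = (-0.5059, -0.0586, -0.2717, -0.8166).
Qᵀb = (3.0641, 2.5239, -0.9353).
Back-substitute: x_3 = -0.9353/6.2221 = -0.1503.
x_2 = (2.5239 − 1.8876·(-0.1503))/5.2387 = 0.5359.
x_1 = (3.0641 + 2.3570·0.5359 − 1.6499·(-0.1503))/4.2426 = 1.0784.

x = (1.0784, 0.5359, -0.1503)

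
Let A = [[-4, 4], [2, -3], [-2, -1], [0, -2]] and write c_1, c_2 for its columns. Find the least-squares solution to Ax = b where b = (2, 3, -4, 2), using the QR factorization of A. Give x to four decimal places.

c_1 = (-4, 2, -2, 0); ‖c_1‖ = 4.8990, so e_1 = (-0.8165, 0.4082, -0.4082, 0.0000).
e_1·c_2 = (-0.8165)·4 + 0.4082·(-3) + (-0.4082)·(-1) + 0.0000·(-2) = -4.0825.
u_2 = c_2 + 4.0825·e_1 = (0.6667, -1.3333, -2.6667, -2.0000).
‖u_2‖ = 3.6515, so e_2 = (0.1826, -0.3651, -0.7303, -0.5477).
Qᵀb = (1.2247, 1.0954).
Back-substitute: x_2 = 1.0954/3.6515 = 0.3000.
x_1 = (1.2247 + 4.0825·0.3000)/4.8990 = 0.5000.

x = (0.5000, 0.3000)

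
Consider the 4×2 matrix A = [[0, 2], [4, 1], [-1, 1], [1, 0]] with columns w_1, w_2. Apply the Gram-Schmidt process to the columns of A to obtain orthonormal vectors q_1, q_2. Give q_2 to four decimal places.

q_2 = (0.8528, 0.1421, 0.4975, -0.0711)

w_1 = (0, 4, -1, 1); ‖w_1‖ = 4.2426, so q_1 = (0.0000, 0.9428, -0.2357, 0.2357).
q_1·w_2 = 0.0000·2 + 0.9428·1 + (-0.2357)·1 + 0.2357·0 = 0.7071.
u_2 = w_2 − 0.7071·q_1 = (2.0000, 0.3333, 1.1667, -0.1667).
‖u_2‖ = 2.3452, so q_2 = (0.8528, 0.1421, 0.4975, -0.0711).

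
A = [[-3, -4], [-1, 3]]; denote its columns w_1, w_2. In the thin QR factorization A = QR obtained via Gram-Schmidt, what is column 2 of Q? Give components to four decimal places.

q_1 = w_1/‖w_1‖ = (-3, -1)/3.1623 = (-0.9487, -0.3162).
r_{12} = q_1·w_2 = 2.8460.
u_2 = w_2 − 2.8460·q_1 = (-1.3000, 3.9000).
‖u_2‖ = 4.1110, so q_2 = (-0.3162, 0.9487).

q_2 = (-0.3162, 0.9487)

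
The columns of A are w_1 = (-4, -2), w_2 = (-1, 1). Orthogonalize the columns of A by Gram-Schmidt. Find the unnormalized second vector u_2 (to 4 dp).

u_2 = (-0.6000, 1.2000)

w_1 = (-4, -2); ‖w_1‖ = 4.4721, so q_1 = (-0.8944, -0.4472).
q_1·w_2 = (-0.8944)·(-1) + (-0.4472)·1 = 0.4472.
u_2 = w_2 − 0.4472·q_1 = (-0.6000, 1.2000).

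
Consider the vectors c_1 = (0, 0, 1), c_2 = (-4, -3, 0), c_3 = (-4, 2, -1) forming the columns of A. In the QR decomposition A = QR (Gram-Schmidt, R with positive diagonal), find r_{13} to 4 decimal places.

r_{13} = -1.0000

e_1 = c_1/‖c_1‖ = (0, 0, 1)/1.0000 = (0.0000, 0.0000, 1.0000).
r_{13} = e_1·c_3 = -1.0000.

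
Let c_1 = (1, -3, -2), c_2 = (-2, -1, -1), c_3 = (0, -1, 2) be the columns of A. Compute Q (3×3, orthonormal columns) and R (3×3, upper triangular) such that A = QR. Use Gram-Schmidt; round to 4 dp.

Q = [[0.2673, -0.9567, -0.1155], [-0.8018, -0.1543, -0.5774], [-0.5345, -0.2469, 0.8083]], R = [[3.7417, 0.8018, -0.2673], [0.0000, 2.3146, -0.3395], [0.0000, 0.0000, 2.1939]]

c_1 = (1, -3, -2); ‖c_1‖ = 3.7417, so q_1 = (0.2673, -0.8018, -0.5345).
q_1·c_2 = 0.2673·(-2) + (-0.8018)·(-1) + (-0.5345)·(-1) = 0.8018.
u_2 = c_2 − 0.8018·q_1 = (-2.2143, -0.3571, -0.5714).
‖u_2‖ = 2.3146, so q_2 = (-0.9567, -0.1543, -0.2469).
q_1·c_3 = 0.2673·0 + (-0.8018)·(-1) + (-0.5345)·2 = -0.2673; q_2·c_3 = (-0.9567)·0 + (-0.1543)·(-1) + (-0.2469)·2 = -0.3395.
u_3 = c_3 + 0.2673·q_1 + 0.3395·q_2 = (-0.2533, -1.2667, 1.7733).
‖u_3‖ = 2.1939, so q_3 = (-0.1155, -0.5774, 0.8083).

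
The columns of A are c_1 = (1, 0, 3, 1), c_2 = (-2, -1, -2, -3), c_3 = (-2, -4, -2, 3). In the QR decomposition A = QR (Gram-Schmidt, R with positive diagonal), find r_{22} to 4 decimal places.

r_{22} = 2.6458

c_1 = (1, 0, 3, 1); ‖c_1‖ = 3.3166, so e_1 = (0.3015, 0.0000, 0.9045, 0.3015).
e_1·c_2 = 0.3015·(-2) + 0.0000·(-1) + 0.9045·(-2) + 0.3015·(-3) = -3.3166.
u_2 = c_2 + 3.3166·e_1 = (-1.0000, -1.0000, 1.0000, -2.0000).
r_{22} = ‖u_2‖ = 2.6458.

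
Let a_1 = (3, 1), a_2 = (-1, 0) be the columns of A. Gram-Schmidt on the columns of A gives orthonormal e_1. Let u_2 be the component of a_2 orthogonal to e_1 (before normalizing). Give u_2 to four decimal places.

e_1 = a_1/‖a_1‖ = (3, 1)/3.1623 = (0.9487, 0.3162).
r_{12} = e_1·a_2 = -0.9487.
u_2 = a_2 + 0.9487·e_1 = (-0.1000, 0.3000).

u_2 = (-0.1000, 0.3000)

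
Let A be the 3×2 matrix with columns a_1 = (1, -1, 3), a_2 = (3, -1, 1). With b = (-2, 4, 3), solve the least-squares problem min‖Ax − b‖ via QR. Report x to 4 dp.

x = (1.1389, -1.3611)

q_1 = a_1/‖a_1‖ = (1, -1, 3)/3.3166 = (0.3015, -0.3015, 0.9045).
r_{12} = q_1·a_2 = 2.1106.
u_2 = a_2 − 2.1106·q_1 = (2.3636, -0.3636, -0.9091).
‖u_2‖ = 2.5584, so q_2 = (0.9239, -0.1421, -0.3553).
Qᵀb = (0.9045, -3.4823).
Back-substitute: x_2 = -3.4823/2.5584 = -1.3611.
x_1 = (0.9045 − 2.1106·(-1.3611))/3.3166 = 1.1389.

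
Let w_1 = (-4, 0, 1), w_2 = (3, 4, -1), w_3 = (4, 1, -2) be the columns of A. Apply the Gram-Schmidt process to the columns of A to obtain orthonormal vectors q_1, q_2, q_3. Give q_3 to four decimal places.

w_1 = (-4, 0, 1); ‖w_1‖ = 4.1231, so q_1 = (-0.9701, 0.0000, 0.2425).
q_1·w_2 = (-0.9701)·3 + 0.0000·4 + 0.2425·(-1) = -3.1530.
u_2 = w_2 + 3.1530·q_1 = (-0.0588, 4.0000, -0.2353).
‖u_2‖ = 4.0073, so q_2 = (-0.0147, 0.9982, -0.0587).
q_1·w_3 = (-0.9701)·4 + 0.0000·1 + 0.2425·(-2) = -4.3656; q_2·w_3 = (-0.0147)·4 + 0.9982·1 + (-0.0587)·(-2) = 1.0569.
u_3 = w_3 + 4.3656·q_1 − 1.0569·q_2 = (-0.2198, -0.0549, -0.8791).
‖u_3‖ = 0.9078, so q_3 = (-0.2421, -0.0605, -0.9684).

q_3 = (-0.2421, -0.0605, -0.9684)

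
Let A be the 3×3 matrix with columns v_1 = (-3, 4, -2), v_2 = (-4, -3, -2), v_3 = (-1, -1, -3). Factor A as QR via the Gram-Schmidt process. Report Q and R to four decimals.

Q = [[-0.5571, -0.6724, 0.4874], [0.7428, -0.6659, -0.0696], [-0.3714, -0.3233, -0.8704]], R = [[5.3852, 0.7428, 0.9285], [0.0000, 5.3337, 2.3080], [0.0000, 0.0000, 2.1934]]

e_1 = v_1/‖v_1‖ = (-3, 4, -2)/5.3852 = (-0.5571, 0.7428, -0.3714).
r_{12} = e_1·v_2 = 0.7428.
u_2 = v_2 − 0.7428·e_1 = (-3.5862, -3.5517, -1.7241).
‖u_2‖ = 5.3337, so e_2 = (-0.6724, -0.6659, -0.3233).
r_{13} = e_1·v_3 = 0.9285; r_{23} = e_2·v_3 = 2.3080.
u_3 = v_3 − 0.9285·e_1 − 2.3080·e_2 = (1.0691, -0.1527, -1.9091).
‖u_3‖ = 2.1934, so e_3 = (0.4874, -0.0696, -0.8704).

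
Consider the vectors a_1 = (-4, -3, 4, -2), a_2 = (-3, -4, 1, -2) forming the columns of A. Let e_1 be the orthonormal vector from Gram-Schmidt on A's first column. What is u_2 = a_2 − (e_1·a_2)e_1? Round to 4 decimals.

u_2 = (-0.1556, -1.8667, -1.8444, -0.5778)

e_1 = a_1/‖a_1‖ = (-4, -3, 4, -2)/6.7082 = (-0.5963, -0.4472, 0.5963, -0.2981).
r_{12} = e_1·a_2 = 4.7703.
u_2 = a_2 − 4.7703·e_1 = (-0.1556, -1.8667, -1.8444, -0.5778).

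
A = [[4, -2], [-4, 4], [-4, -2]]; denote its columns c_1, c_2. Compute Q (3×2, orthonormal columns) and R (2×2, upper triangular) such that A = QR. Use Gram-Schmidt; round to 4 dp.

Q = [[0.5774, -0.1543], [-0.5774, 0.6172], [-0.5774, -0.7715]], R = [[6.9282, -2.3094], [0.0000, 4.3205]]

e_1 = c_1/‖c_1‖ = (4, -4, -4)/6.9282 = (0.5774, -0.5774, -0.5774).
r_{12} = e_1·c_2 = -2.3094.
u_2 = c_2 + 2.3094·e_1 = (-0.6667, 2.6667, -3.3333).
‖u_2‖ = 4.3205, so e_2 = (-0.1543, 0.6172, -0.7715).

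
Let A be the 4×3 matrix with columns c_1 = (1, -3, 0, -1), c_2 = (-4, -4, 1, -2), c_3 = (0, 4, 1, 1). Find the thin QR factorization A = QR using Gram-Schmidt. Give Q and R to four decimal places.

Q = [[0.3015, -0.9292, 0.2089], [-0.9045, -0.2409, 0.1687], [0.0000, 0.1893, 0.9163], [-0.3015, -0.2065, -0.2971]], R = [[3.3166, 3.0151, -3.9196], [0.0000, 5.2829, -0.9809], [0.0000, 0.0000, 1.2939]]

c_1 = (1, -3, 0, -1); ‖c_1‖ = 3.3166, so q_1 = (0.3015, -0.9045, 0.0000, -0.3015).
q_1·c_2 = 0.3015·(-4) + (-0.9045)·(-4) + 0.0000·1 + (-0.3015)·(-2) = 3.0151.
u_2 = c_2 − 3.0151·q_1 = (-4.9091, -1.2727, 1.0000, -1.0909).
‖u_2‖ = 5.2829, so q_2 = (-0.9292, -0.2409, 0.1893, -0.2065).
q_1·c_3 = 0.3015·0 + (-0.9045)·4 + 0.0000·1 + (-0.3015)·1 = -3.9196; q_2·c_3 = (-0.9292)·0 + (-0.2409)·4 + 0.1893·1 + (-0.2065)·1 = -0.9809.
u_3 = c_3 + 3.9196·q_1 + 0.9809·q_2 = (0.2704, 0.2182, 1.1857, -0.3844).
‖u_3‖ = 1.2939, so q_3 = (0.2089, 0.1687, 0.9163, -0.2971).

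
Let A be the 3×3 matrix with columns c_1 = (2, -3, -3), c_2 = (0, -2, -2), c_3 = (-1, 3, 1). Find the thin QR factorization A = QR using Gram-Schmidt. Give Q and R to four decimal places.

Q = [[0.4264, -0.9045, 0.0000], [-0.6396, -0.3015, 0.7071], [-0.6396, -0.3015, -0.7071]], R = [[4.6904, 2.5584, -2.9848], [0.0000, 1.2060, -0.3015], [0.0000, 0.0000, 1.4142]]

c_1 = (2, -3, -3); ‖c_1‖ = 4.6904, so q_1 = (0.4264, -0.6396, -0.6396).
q_1·c_2 = 0.4264·0 + (-0.6396)·(-2) + (-0.6396)·(-2) = 2.5584.
u_2 = c_2 − 2.5584·q_1 = (-1.0909, -0.3636, -0.3636).
‖u_2‖ = 1.2060, so q_2 = (-0.9045, -0.3015, -0.3015).
q_1·c_3 = 0.4264·(-1) + (-0.6396)·3 + (-0.6396)·1 = -2.9848; q_2·c_3 = (-0.9045)·(-1) + (-0.3015)·3 + (-0.3015)·1 = -0.3015.
u_3 = c_3 + 2.9848·q_1 + 0.3015·q_2 = (0.0000, 1.0000, -1.0000).
‖u_3‖ = 1.4142, so q_3 = (0.0000, 0.7071, -0.7071).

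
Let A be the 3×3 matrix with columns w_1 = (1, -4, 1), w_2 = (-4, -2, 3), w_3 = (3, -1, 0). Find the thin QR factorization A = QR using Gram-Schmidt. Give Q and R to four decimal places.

w_1 = (1, -4, 1); ‖w_1‖ = 4.2426, so q_1 = (0.2357, -0.9428, 0.2357).
q_1·w_2 = 0.2357·(-4) + (-0.9428)·(-2) + 0.2357·3 = 1.6499.
u_2 = w_2 − 1.6499·q_1 = (-4.3889, -0.4444, 2.6111).
‖u_2‖ = 5.1262, so q_2 = (-0.8562, -0.0867, 0.5094).
q_1·w_3 = 0.2357·3 + (-0.9428)·(-1) + 0.2357·0 = 1.6499; q_2·w_3 = (-0.8562)·3 + (-0.0867)·(-1) + 0.5094·0 = -2.4818.
u_3 = w_3 − 1.6499·q_1 + 2.4818·q_2 = (0.4863, 0.3404, 0.8753).
‖u_3‖ = 1.0575, so q_3 = (0.4598, 0.3219, 0.8276).

Q = [[0.2357, -0.8562, 0.4598], [-0.9428, -0.0867, 0.3219], [0.2357, 0.5094, 0.8276]], R = [[4.2426, 1.6499, 1.6499], [0.0000, 5.1262, -2.4818], [0.0000, 0.0000, 1.0575]]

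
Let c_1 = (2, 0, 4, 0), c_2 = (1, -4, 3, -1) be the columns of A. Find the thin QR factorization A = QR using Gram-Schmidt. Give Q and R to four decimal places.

c_1 = (2, 0, 4, 0); ‖c_1‖ = 4.4721, so e_1 = (0.4472, 0.0000, 0.8944, 0.0000).
e_1·c_2 = 0.4472·1 + 0.0000·(-4) + 0.8944·3 + 0.0000·(-1) = 3.1305.
u_2 = c_2 − 3.1305·e_1 = (-0.4000, -4.0000, 0.2000, -1.0000).
‖u_2‖ = 4.1473, so e_2 = (-0.0964, -0.9645, 0.0482, -0.2411).

Q = [[0.4472, -0.0964], [0.0000, -0.9645], [0.8944, 0.0482], [0.0000, -0.2411]], R = [[4.4721, 3.1305], [0.0000, 4.1473]]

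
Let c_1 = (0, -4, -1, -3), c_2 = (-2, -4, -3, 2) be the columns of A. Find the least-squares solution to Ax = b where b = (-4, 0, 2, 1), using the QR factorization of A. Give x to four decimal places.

x = (-0.3149, 0.2453)

c_1 = (0, -4, -1, -3); ‖c_1‖ = 5.0990, so q_1 = (0.0000, -0.7845, -0.1961, -0.5883).
q_1·c_2 = 0.0000·(-2) + (-0.7845)·(-4) + (-0.1961)·(-3) + (-0.5883)·2 = 2.5495.
u_2 = c_2 − 2.5495·q_1 = (-2.0000, -2.0000, -2.5000, 3.5000).
‖u_2‖ = 5.1478, so q_2 = (-0.3885, -0.3885, -0.4856, 0.6799).
Qᵀb = (-0.9806, 1.2627).
Back-substitute: x_2 = 1.2627/5.1478 = 0.2453.
x_1 = (-0.9806 − 2.5495·0.2453)/5.0990 = -0.3149.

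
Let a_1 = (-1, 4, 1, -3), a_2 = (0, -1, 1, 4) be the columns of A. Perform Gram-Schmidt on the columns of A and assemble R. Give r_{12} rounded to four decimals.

e_1 = a_1/‖a_1‖ = (-1, 4, 1, -3)/5.1962 = (-0.1925, 0.7698, 0.1925, -0.5774).
r_{12} = e_1·a_2 = -2.8868.

r_{12} = -2.8868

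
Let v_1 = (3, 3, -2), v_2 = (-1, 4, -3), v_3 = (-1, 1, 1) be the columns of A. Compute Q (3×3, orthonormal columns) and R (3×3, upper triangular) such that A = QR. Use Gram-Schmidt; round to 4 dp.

Q = [[0.6396, -0.7668, -0.0537], [0.6396, 0.4921, 0.5905], [-0.4264, -0.4120, 0.8052]], R = [[4.6904, 3.1980, -0.4264], [0.0000, 3.9715, 0.8469], [0.0000, 0.0000, 1.4494]]

q_1 = v_1/‖v_1‖ = (3, 3, -2)/4.6904 = (0.6396, 0.6396, -0.4264).
r_{12} = q_1·v_2 = 3.1980.
u_2 = v_2 − 3.1980·q_1 = (-3.0455, 1.9545, -1.6364).
‖u_2‖ = 3.9715, so q_2 = (-0.7668, 0.4921, -0.4120).
r_{13} = q_1·v_3 = -0.4264; r_{23} = q_2·v_3 = 0.8469.
u_3 = v_3 + 0.4264·q_1 − 0.8469·q_2 = (-0.0778, 0.8559, 1.1671).
‖u_3‖ = 1.4494, so q_3 = (-0.0537, 0.5905, 0.8052).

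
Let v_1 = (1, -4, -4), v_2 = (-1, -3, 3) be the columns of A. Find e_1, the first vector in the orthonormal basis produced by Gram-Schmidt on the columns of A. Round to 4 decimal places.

v_1 = (1, -4, -4); ‖v_1‖ = 5.7446, so e_1 = (0.1741, -0.6963, -0.6963).

e_1 = (0.1741, -0.6963, -0.6963)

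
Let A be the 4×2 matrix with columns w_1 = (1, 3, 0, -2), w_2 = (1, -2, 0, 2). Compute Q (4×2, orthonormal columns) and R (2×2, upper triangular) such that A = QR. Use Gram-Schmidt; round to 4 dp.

q_1 = w_1/‖w_1‖ = (1, 3, 0, -2)/3.7417 = (0.2673, 0.8018, 0.0000, -0.5345).
r_{12} = q_1·w_2 = -2.4054.
u_2 = w_2 + 2.4054·q_1 = (1.6429, -0.0714, 0.0000, 0.7143).
‖u_2‖ = 1.7928, so q_2 = (0.9163, -0.0398, 0.0000, 0.3984).

Q = [[0.2673, 0.9163], [0.8018, -0.0398], [0.0000, 0.0000], [-0.5345, 0.3984]], R = [[3.7417, -2.4054], [0.0000, 1.7928]]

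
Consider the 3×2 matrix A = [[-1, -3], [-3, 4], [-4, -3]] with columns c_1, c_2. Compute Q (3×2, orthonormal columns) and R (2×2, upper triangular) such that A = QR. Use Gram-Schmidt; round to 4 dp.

c_1 = (-1, -3, -4); ‖c_1‖ = 5.0990, so q_1 = (-0.1961, -0.5883, -0.7845).
q_1·c_2 = (-0.1961)·(-3) + (-0.5883)·4 + (-0.7845)·(-3) = 0.5883.
u_2 = c_2 − 0.5883·q_1 = (-2.8846, 4.3462, -2.5385).
‖u_2‖ = 5.8012, so q_2 = (-0.4972, 0.7492, -0.4376).

Q = [[-0.1961, -0.4972], [-0.5883, 0.7492], [-0.7845, -0.4376]], R = [[5.0990, 0.5883], [0.0000, 5.8012]]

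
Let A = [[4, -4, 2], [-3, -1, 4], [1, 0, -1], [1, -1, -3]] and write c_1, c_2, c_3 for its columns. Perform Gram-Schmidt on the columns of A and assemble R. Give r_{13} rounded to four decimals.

c_1 = (4, -3, 1, 1); ‖c_1‖ = 5.1962, so q_1 = (0.7698, -0.5774, 0.1925, 0.1925).
r_{13} = q_1·c_3 = -1.5396.

r_{13} = -1.5396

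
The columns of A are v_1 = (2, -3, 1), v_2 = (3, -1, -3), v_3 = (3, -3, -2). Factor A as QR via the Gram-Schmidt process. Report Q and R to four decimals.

q_1 = v_1/‖v_1‖ = (2, -3, 1)/3.7417 = (0.5345, -0.8018, 0.2673).
r_{12} = q_1·v_2 = 1.6036.
u_2 = v_2 − 1.6036·q_1 = (2.1429, 0.2857, -3.4286).
‖u_2‖ = 4.0532, so q_2 = (0.5287, 0.0705, -0.8459).
r_{13} = q_1·v_3 = 3.4744; r_{23} = q_2·v_3 = 3.0663.
u_3 = v_3 − 3.4744·q_1 − 3.0663·q_2 = (-0.4783, -0.4304, -0.3348).
‖u_3‖ = 0.7253, so q_3 = (-0.6594, -0.5934, -0.4616).

Q = [[0.5345, 0.5287, -0.6594], [-0.8018, 0.0705, -0.5934], [0.2673, -0.8459, -0.4616]], R = [[3.7417, 1.6036, 3.4744], [0.0000, 4.0532, 3.0663], [0.0000, 0.0000, 0.7253]]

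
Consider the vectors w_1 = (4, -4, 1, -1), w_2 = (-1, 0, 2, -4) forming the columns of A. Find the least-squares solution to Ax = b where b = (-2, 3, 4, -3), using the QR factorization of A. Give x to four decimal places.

x = (-0.4465, 1.0901)

w_1 = (4, -4, 1, -1); ‖w_1‖ = 5.8310, so e_1 = (0.6860, -0.6860, 0.1715, -0.1715).
e_1·w_2 = 0.6860·(-1) + (-0.6860)·0 + 0.1715·2 + (-0.1715)·(-4) = 0.3430.
u_2 = w_2 − 0.3430·e_1 = (-1.2353, 0.2353, 1.9412, -3.9412).
‖u_2‖ = 4.5697, so e_2 = (-0.2703, 0.0515, 0.4248, -0.8625).
Qᵀb = (-2.2295, 4.9816).
Back-substitute: x_2 = 4.9816/4.5697 = 1.0901.
x_1 = (-2.2295 − 0.3430·1.0901)/5.8310 = -0.4465.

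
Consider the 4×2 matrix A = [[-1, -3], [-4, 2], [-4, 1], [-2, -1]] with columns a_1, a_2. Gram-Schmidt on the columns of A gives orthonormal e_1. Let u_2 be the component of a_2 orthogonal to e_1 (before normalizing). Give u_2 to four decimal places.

a_1 = (-1, -4, -4, -2); ‖a_1‖ = 6.0828, so e_1 = (-0.1644, -0.6576, -0.6576, -0.3288).
e_1·a_2 = (-0.1644)·(-3) + (-0.6576)·2 + (-0.6576)·1 + (-0.3288)·(-1) = -1.1508.
u_2 = a_2 + 1.1508·e_1 = (-3.1892, 1.2432, 0.2432, -1.3784).

u_2 = (-3.1892, 1.2432, 0.2432, -1.3784)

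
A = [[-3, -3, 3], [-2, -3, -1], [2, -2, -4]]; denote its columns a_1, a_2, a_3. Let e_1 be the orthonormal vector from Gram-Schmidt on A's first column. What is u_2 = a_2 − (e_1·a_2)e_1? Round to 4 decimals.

a_1 = (-3, -2, 2); ‖a_1‖ = 4.1231, so e_1 = (-0.7276, -0.4851, 0.4851).
e_1·a_2 = (-0.7276)·(-3) + (-0.4851)·(-3) + 0.4851·(-2) = 2.6679.
u_2 = a_2 − 2.6679·e_1 = (-1.0588, -1.7059, -3.2941).

u_2 = (-1.0588, -1.7059, -3.2941)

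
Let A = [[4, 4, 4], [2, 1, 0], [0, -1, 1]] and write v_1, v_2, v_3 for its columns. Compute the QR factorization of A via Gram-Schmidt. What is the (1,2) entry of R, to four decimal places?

r_{12} = 4.0249

q_1 = v_1/‖v_1‖ = (4, 2, 0)/4.4721 = (0.8944, 0.4472, 0.0000).
r_{12} = q_1·v_2 = 4.0249.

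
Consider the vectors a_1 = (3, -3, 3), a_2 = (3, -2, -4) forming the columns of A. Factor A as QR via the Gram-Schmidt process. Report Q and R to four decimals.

Q = [[0.5774, 0.4981], [-0.5774, -0.3113], [0.5774, -0.8093]], R = [[5.1962, 0.5774], [0.0000, 5.3541]]

a_1 = (3, -3, 3); ‖a_1‖ = 5.1962, so e_1 = (0.5774, -0.5774, 0.5774).
e_1·a_2 = 0.5774·3 + (-0.5774)·(-2) + 0.5774·(-4) = 0.5774.
u_2 = a_2 − 0.5774·e_1 = (2.6667, -1.6667, -4.3333).
‖u_2‖ = 5.3541, so e_2 = (0.4981, -0.3113, -0.8093).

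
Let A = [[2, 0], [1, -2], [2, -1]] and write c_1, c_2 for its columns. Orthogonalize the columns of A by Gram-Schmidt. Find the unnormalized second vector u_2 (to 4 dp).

c_1 = (2, 1, 2); ‖c_1‖ = 3.0000, so e_1 = (0.6667, 0.3333, 0.6667).
e_1·c_2 = 0.6667·0 + 0.3333·(-2) + 0.6667·(-1) = -1.3333.
u_2 = c_2 + 1.3333·e_1 = (0.8889, -1.5556, -0.1111).

u_2 = (0.8889, -1.5556, -0.1111)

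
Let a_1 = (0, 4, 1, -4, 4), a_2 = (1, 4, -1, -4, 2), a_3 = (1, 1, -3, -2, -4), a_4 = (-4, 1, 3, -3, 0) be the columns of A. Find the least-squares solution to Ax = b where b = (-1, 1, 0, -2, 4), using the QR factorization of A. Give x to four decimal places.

a_1 = (0, 4, 1, -4, 4); ‖a_1‖ = 7.0000, so q_1 = (0.0000, 0.5714, 0.1429, -0.5714, 0.5714).
q_1·a_2 = 0.0000·1 + 0.5714·4 + 0.1429·(-1) + (-0.5714)·(-4) + 0.5714·2 = 5.5714.
u_2 = a_2 − 5.5714·q_1 = (1.0000, 0.8163, -1.7959, -0.8163, -1.1837).
‖u_2‖ = 2.6380, so q_2 = (0.3791, 0.3094, -0.6808, -0.3094, -0.4487).
q_1·a_3 = 0.0000·1 + 0.5714·1 + 0.1429·(-3) + (-0.5714)·(-2) + 0.5714·(-4) = -1.0000; q_2·a_3 = 0.3791·1 + 0.3094·1 + (-0.6808)·(-3) + (-0.3094)·(-2) + (-0.4487)·(-4) = 5.1445.
u_3 = a_3 + 1.0000·q_1 − 5.1445·q_2 = (-0.9501, -0.0205, 0.6452, -0.9795, -1.1202).
‖u_3‖ = 1.8798, so q_3 = (-0.5054, -0.0109, 0.3432, -0.5210, -0.5959).
q_1·a_4 = 0.0000·(-4) + 0.5714·1 + 0.1429·3 + (-0.5714)·(-3) + 0.5714·0 = 2.7143; q_2·a_4 = 0.3791·(-4) + 0.3094·1 + (-0.6808)·3 + (-0.3094)·(-3) + (-0.4487)·0 = -2.3208; q_3·a_4 = (-0.5054)·(-4) + (-0.0109)·1 + 0.3432·3 + (-0.5210)·(-3) + (-0.5959)·0 = 4.6036.
u_4 = a_4 − 2.7143·q_1 + 2.3208·q_2 − 4.6036·q_3 = (-0.7934, 0.2174, -0.5477, 0.2315, 0.1510).
‖u_4‖ = 1.0262, so q_4 = (-0.7731, 0.2119, -0.5337, 0.2256, 0.1472).
Qᵀb = (4.0000, -1.2455, -0.8471, 1.1224).
Back-substitute: x_4 = 1.1224/1.0262 = 1.0938.
x_3 = (-0.8471 − 4.6036·1.0938)/1.8798 = -3.1292.
x_2 = (-1.2455 − 5.1445·(-3.1292) + 2.3208·1.0938)/2.6380 = 6.5926.
x_1 = (4.0000 − 5.5714·6.5926 + 1.0000·(-3.1292) − 2.7143·1.0938)/7.0000 = -5.5469.

x = (-5.5469, 6.5926, -3.1292, 1.0938)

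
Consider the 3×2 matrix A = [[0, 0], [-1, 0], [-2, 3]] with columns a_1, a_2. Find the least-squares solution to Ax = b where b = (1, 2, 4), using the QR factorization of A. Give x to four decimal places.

e_1 = a_1/‖a_1‖ = (0, -1, -2)/2.2361 = (0.0000, -0.4472, -0.8944).
r_{12} = e_1·a_2 = -2.6833.
u_2 = a_2 + 2.6833·e_1 = (0.0000, -1.2000, 0.6000).
‖u_2‖ = 1.3416, so e_2 = (0.0000, -0.8944, 0.4472).
Qᵀb = (-4.4721, 0.0000).
Back-substitute: x_2 = 0.0000/1.3416 = 0.0000.
x_1 = (-4.4721 + 2.6833·0.0000)/2.2361 = -2.0000.

x = (-2.0000, 0.0000)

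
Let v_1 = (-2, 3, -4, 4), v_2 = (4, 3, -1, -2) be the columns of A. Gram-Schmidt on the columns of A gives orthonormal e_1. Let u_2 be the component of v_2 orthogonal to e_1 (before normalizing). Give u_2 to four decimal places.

v_1 = (-2, 3, -4, 4); ‖v_1‖ = 6.7082, so e_1 = (-0.2981, 0.4472, -0.5963, 0.5963).
e_1·v_2 = (-0.2981)·4 + 0.4472·3 + (-0.5963)·(-1) + 0.5963·(-2) = -0.4472.
u_2 = v_2 + 0.4472·e_1 = (3.8667, 3.2000, -1.2667, -1.7333).

u_2 = (3.8667, 3.2000, -1.2667, -1.7333)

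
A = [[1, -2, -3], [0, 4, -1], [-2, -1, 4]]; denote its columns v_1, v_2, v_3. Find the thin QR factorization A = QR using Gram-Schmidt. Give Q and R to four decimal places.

Q = [[0.4472, -0.4364, -0.7807], [0.0000, 0.8729, -0.4880], [-0.8944, -0.2182, -0.3904]], R = [[2.2361, 0.0000, -4.9193], [0.0000, 4.5826, -0.4364], [0.0000, 0.0000, 1.2687]]

v_1 = (1, 0, -2); ‖v_1‖ = 2.2361, so q_1 = (0.4472, 0.0000, -0.8944).
q_1·v_2 = 0.4472·(-2) + 0.0000·4 + (-0.8944)·(-1) = 0.0000.
u_2 = v_2 + 0.0000·q_1 = (-2.0000, 4.0000, -1.0000).
‖u_2‖ = 4.5826, so q_2 = (-0.4364, 0.8729, -0.2182).
q_1·v_3 = 0.4472·(-3) + 0.0000·(-1) + (-0.8944)·4 = -4.9193; q_2·v_3 = (-0.4364)·(-3) + 0.8729·(-1) + (-0.2182)·4 = -0.4364.
u_3 = v_3 + 4.9193·q_1 + 0.4364·q_2 = (-0.9905, -0.6190, -0.4952).
‖u_3‖ = 1.2687, so q_3 = (-0.7807, -0.4880, -0.3904).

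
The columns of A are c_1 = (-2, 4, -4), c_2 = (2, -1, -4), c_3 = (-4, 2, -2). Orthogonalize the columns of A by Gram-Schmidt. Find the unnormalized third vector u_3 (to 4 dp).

u_3 = (-1.7341, -1.3873, -0.5202)

c_1 = (-2, 4, -4); ‖c_1‖ = 6.0000, so q_1 = (-0.3333, 0.6667, -0.6667).
q_1·c_2 = (-0.3333)·2 + 0.6667·(-1) + (-0.6667)·(-4) = 1.3333.
u_2 = c_2 − 1.3333·q_1 = (2.4444, -1.8889, -3.1111).
‖u_2‖ = 4.3843, so q_2 = (0.5575, -0.4308, -0.7096).
q_1·c_3 = (-0.3333)·(-4) + 0.6667·2 + (-0.6667)·(-2) = 4.0000; q_2·c_3 = 0.5575·(-4) + (-0.4308)·2 + (-0.7096)·(-2) = -1.6726.
u_3 = c_3 − 4.0000·q_1 + 1.6726·q_2 = (-1.7341, -1.3873, -0.5202).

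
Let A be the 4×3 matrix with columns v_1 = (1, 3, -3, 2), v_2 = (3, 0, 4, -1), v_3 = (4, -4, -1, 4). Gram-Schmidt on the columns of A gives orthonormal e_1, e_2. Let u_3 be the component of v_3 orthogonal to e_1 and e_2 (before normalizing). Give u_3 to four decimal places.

u_3 = (2.9581, -4.7673, -1.2809, 3.7505)

v_1 = (1, 3, -3, 2); ‖v_1‖ = 4.7958, so e_1 = (0.2085, 0.6255, -0.6255, 0.4170).
e_1·v_2 = 0.2085·3 + 0.6255·0 + (-0.6255)·4 + 0.4170·(-1) = -2.2937.
u_2 = v_2 + 2.2937·e_1 = (3.4783, 1.4348, 2.5652, -0.0435).
‖u_2‖ = 4.5540, so e_2 = (0.7638, 0.3151, 0.5633, -0.0095).
e_1·v_3 = 0.2085·4 + 0.6255·(-4) + (-0.6255)·(-1) + 0.4170·4 = 0.6255; e_2·v_3 = 0.7638·4 + 0.3151·(-4) + 0.5633·(-1) + (-0.0095)·4 = 1.1934.
u_3 = v_3 − 0.6255·e_1 − 1.1934·e_2 = (2.9581, -4.7673, -1.2809, 3.7505).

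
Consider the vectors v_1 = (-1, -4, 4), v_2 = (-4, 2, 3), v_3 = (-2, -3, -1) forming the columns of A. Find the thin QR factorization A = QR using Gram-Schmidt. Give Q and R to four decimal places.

v_1 = (-1, -4, 4); ‖v_1‖ = 5.7446, so q_1 = (-0.1741, -0.6963, 0.6963).
q_1·v_2 = (-0.1741)·(-4) + (-0.6963)·2 + 0.6963·3 = 1.3926.
u_2 = v_2 − 1.3926·q_1 = (-3.7576, 2.9697, 2.0303).
‖u_2‖ = 5.2020, so q_2 = (-0.7223, 0.5709, 0.3903).
q_1·v_3 = (-0.1741)·(-2) + (-0.6963)·(-3) + 0.6963·(-1) = 1.7408; q_2·v_3 = (-0.7223)·(-2) + 0.5709·(-3) + 0.3903·(-1) = -0.6583.
u_3 = v_3 − 1.7408·q_1 + 0.6583·q_2 = (-2.1725, -1.4121, -1.9552).
‖u_3‖ = 3.2460, so q_3 = (-0.6693, -0.4350, -0.6023).

Q = [[-0.1741, -0.7223, -0.6693], [-0.6963, 0.5709, -0.4350], [0.6963, 0.3903, -0.6023]], R = [[5.7446, 1.3926, 1.7408], [0.0000, 5.2020, -0.6583], [0.0000, 0.0000, 3.2460]]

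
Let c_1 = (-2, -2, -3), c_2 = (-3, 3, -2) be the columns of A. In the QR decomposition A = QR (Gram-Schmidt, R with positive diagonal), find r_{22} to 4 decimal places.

r_{22} = 4.4590

c_1 = (-2, -2, -3); ‖c_1‖ = 4.1231, so e_1 = (-0.4851, -0.4851, -0.7276).
e_1·c_2 = (-0.4851)·(-3) + (-0.4851)·3 + (-0.7276)·(-2) = 1.4552.
u_2 = c_2 − 1.4552·e_1 = (-2.2941, 3.7059, -0.9412).
r_{22} = ‖u_2‖ = 4.4590.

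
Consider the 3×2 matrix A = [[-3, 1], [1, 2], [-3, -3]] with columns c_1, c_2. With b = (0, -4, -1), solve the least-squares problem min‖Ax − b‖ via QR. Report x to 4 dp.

e_1 = c_1/‖c_1‖ = (-3, 1, -3)/4.3589 = (-0.6882, 0.2294, -0.6882).
r_{12} = e_1·c_2 = 1.8353.
u_2 = c_2 − 1.8353·e_1 = (2.2632, 1.5789, -1.7368).
‖u_2‖ = 3.2606, so e_2 = (0.6941, 0.4842, -0.5327).
Qᵀb = (-0.2294, -1.4043).
Back-substitute: x_2 = -1.4043/3.2606 = -0.4307.
x_1 = (-0.2294 − 1.8353·(-0.4307))/4.3589 = 0.1287.

x = (0.1287, -0.4307)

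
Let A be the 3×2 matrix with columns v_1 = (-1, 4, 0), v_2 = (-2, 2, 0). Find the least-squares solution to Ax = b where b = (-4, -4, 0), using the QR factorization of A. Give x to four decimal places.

x = (-2.6667, 3.3333)

q_1 = v_1/‖v_1‖ = (-1, 4, 0)/4.1231 = (-0.2425, 0.9701, 0.0000).
r_{12} = q_1·v_2 = 2.4254.
u_2 = v_2 − 2.4254·q_1 = (-1.4118, -0.3529, 0.0000).
‖u_2‖ = 1.4552, so q_2 = (-0.9701, -0.2425, 0.0000).
Qᵀb = (-2.9104, 4.8507).
Back-substitute: x_2 = 4.8507/1.4552 = 3.3333.
x_1 = (-2.9104 − 2.4254·3.3333)/4.1231 = -2.6667.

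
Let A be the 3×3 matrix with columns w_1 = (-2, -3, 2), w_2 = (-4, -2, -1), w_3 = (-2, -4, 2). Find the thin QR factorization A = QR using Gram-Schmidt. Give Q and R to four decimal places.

Q = [[-0.4851, -0.7312, 0.4796], [-0.7276, 0.0332, -0.6852], [0.4851, -0.6813, -0.5482]], R = [[4.1231, 2.9104, 4.8507], [0.0000, 3.5397, -0.0332], [0.0000, 0.0000, 0.6852]]

q_1 = w_1/‖w_1‖ = (-2, -3, 2)/4.1231 = (-0.4851, -0.7276, 0.4851).
r_{12} = q_1·w_2 = 2.9104.
u_2 = w_2 − 2.9104·q_1 = (-2.5882, 0.1176, -2.4118).
‖u_2‖ = 3.5397, so q_2 = (-0.7312, 0.0332, -0.6813).
r_{13} = q_1·w_3 = 4.8507; r_{23} = q_2·w_3 = -0.0332.
u_3 = w_3 − 4.8507·q_1 + 0.0332·q_2 = (0.3286, -0.4695, -0.3756).
‖u_3‖ = 0.6852, so q_3 = (0.4796, -0.6852, -0.5482).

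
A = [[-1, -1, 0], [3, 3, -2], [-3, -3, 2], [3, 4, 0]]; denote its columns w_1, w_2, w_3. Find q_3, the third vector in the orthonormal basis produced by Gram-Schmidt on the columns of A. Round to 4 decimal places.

q_1 = w_1/‖w_1‖ = (-1, 3, -3, 3)/5.2915 = (-0.1890, 0.5669, -0.5669, 0.5669).
r_{12} = q_1·w_2 = 5.8584.
u_2 = w_2 − 5.8584·q_1 = (0.1071, -0.3214, 0.3214, 0.6786).
‖u_2‖ = 0.8238, so q_2 = (0.1301, -0.3902, 0.3902, 0.8238).
r_{13} = q_1·w_3 = -2.2678; r_{23} = q_2·w_3 = 1.5608.
u_3 = w_3 + 2.2678·q_1 − 1.5608·q_2 = (-0.6316, -0.1053, 0.1053, 0.0000).
‖u_3‖ = 0.6489, so q_3 = (-0.9733, -0.1622, 0.1622, 0.0000).

q_3 = (-0.9733, -0.1622, 0.1622, 0.0000)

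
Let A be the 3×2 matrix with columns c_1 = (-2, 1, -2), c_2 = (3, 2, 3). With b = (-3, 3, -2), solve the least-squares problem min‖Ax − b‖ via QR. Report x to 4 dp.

x = (2.0000, 0.5000)

c_1 = (-2, 1, -2); ‖c_1‖ = 3.0000, so e_1 = (-0.6667, 0.3333, -0.6667).
e_1·c_2 = (-0.6667)·3 + 0.3333·2 + (-0.6667)·3 = -3.3333.
u_2 = c_2 + 3.3333·e_1 = (0.7778, 3.1111, 0.7778).
‖u_2‖ = 3.2998, so e_2 = (0.2357, 0.9428, 0.2357).
Qᵀb = (4.3333, 1.6499).
Back-substitute: x_2 = 1.6499/3.2998 = 0.5000.
x_1 = (4.3333 + 3.3333·0.5000)/3.0000 = 2.0000.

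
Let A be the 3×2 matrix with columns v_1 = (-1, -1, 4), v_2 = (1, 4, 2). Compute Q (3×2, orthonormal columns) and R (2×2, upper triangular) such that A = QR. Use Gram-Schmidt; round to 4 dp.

v_1 = (-1, -1, 4); ‖v_1‖ = 4.2426, so e_1 = (-0.2357, -0.2357, 0.9428).
e_1·v_2 = (-0.2357)·1 + (-0.2357)·4 + 0.9428·2 = 0.7071.
u_2 = v_2 − 0.7071·e_1 = (1.1667, 4.1667, 1.3333).
‖u_2‖ = 4.5277, so e_2 = (0.2577, 0.9203, 0.2945).

Q = [[-0.2357, 0.2577], [-0.2357, 0.9203], [0.9428, 0.2945]], R = [[4.2426, 0.7071], [0.0000, 4.5277]]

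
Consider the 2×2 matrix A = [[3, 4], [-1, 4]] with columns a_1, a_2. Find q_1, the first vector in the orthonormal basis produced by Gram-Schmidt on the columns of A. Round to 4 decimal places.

q_1 = (0.9487, -0.3162)

a_1 = (3, -1); ‖a_1‖ = 3.1623, so q_1 = (0.9487, -0.3162).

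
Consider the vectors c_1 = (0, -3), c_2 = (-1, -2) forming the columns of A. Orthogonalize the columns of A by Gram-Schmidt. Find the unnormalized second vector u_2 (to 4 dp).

u_2 = (-1.0000, 0.0000)

e_1 = c_1/‖c_1‖ = (0, -3)/3.0000 = (0.0000, -1.0000).
r_{12} = e_1·c_2 = 2.0000.
u_2 = c_2 − 2.0000·e_1 = (-1.0000, 0.0000).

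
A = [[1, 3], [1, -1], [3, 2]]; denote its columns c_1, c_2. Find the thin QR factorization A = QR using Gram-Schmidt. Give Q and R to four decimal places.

Q = [[0.3015, 0.7946], [0.3015, -0.6039], [0.9045, -0.0636]], R = [[3.3166, 2.4121], [0.0000, 2.8604]]

c_1 = (1, 1, 3); ‖c_1‖ = 3.3166, so q_1 = (0.3015, 0.3015, 0.9045).
q_1·c_2 = 0.3015·3 + 0.3015·(-1) + 0.9045·2 = 2.4121.
u_2 = c_2 − 2.4121·q_1 = (2.2727, -1.7273, -0.1818).
‖u_2‖ = 2.8604, so q_2 = (0.7946, -0.6039, -0.0636).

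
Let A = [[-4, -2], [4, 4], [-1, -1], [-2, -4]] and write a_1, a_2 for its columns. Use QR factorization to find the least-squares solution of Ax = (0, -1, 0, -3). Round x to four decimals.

e_1 = a_1/‖a_1‖ = (-4, 4, -1, -2)/6.0828 = (-0.6576, 0.6576, -0.1644, -0.3288).
r_{12} = e_1·a_2 = 5.4252.
u_2 = a_2 − 5.4252·e_1 = (1.5676, 0.4324, -0.1081, -2.2162).
‖u_2‖ = 2.7509, so e_2 = (0.5698, 0.1572, -0.0393, -0.8056).
Qᵀb = (0.3288, 2.2597).
Back-substitute: x_2 = 2.2597/2.7509 = 0.8214.
x_1 = (0.3288 − 5.4252·0.8214)/6.0828 = -0.6786.

x = (-0.6786, 0.8214)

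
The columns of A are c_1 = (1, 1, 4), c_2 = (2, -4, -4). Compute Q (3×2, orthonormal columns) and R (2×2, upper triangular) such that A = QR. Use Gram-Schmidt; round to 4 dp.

c_1 = (1, 1, 4); ‖c_1‖ = 4.2426, so q_1 = (0.2357, 0.2357, 0.9428).
q_1·c_2 = 0.2357·2 + 0.2357·(-4) + 0.9428·(-4) = -4.2426.
u_2 = c_2 + 4.2426·q_1 = (3.0000, -3.0000, 0.0000).
‖u_2‖ = 4.2426, so q_2 = (0.7071, -0.7071, 0.0000).

Q = [[0.2357, 0.7071], [0.2357, -0.7071], [0.9428, 0.0000]], R = [[4.2426, -4.2426], [0.0000, 4.2426]]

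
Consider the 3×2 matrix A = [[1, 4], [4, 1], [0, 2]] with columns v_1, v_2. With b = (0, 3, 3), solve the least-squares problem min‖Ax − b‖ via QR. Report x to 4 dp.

v_1 = (1, 4, 0); ‖v_1‖ = 4.1231, so q_1 = (0.2425, 0.9701, 0.0000).
q_1·v_2 = 0.2425·4 + 0.9701·1 + 0.0000·2 = 1.9403.
u_2 = v_2 − 1.9403·q_1 = (3.5294, -0.8824, 2.0000).
‖u_2‖ = 4.1515, so q_2 = (0.8501, -0.2125, 0.4817).
Qᵀb = (2.9104, 0.8076).
Back-substitute: x_2 = 0.8076/4.1515 = 0.1945.
x_1 = (2.9104 − 1.9403·0.1945)/4.1231 = 0.6143.

x = (0.6143, 0.1945)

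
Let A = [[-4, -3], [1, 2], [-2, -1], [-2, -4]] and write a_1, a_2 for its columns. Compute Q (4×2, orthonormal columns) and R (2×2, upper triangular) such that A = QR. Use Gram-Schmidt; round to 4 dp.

Q = [[-0.8000, 0.3184], [0.2000, 0.3942], [-0.4000, 0.3487], [-0.4000, -0.7884]], R = [[5.0000, 4.8000], [0.0000, 2.6382]]

e_1 = a_1/‖a_1‖ = (-4, 1, -2, -2)/5.0000 = (-0.8000, 0.2000, -0.4000, -0.4000).
r_{12} = e_1·a_2 = 4.8000.
u_2 = a_2 − 4.8000·e_1 = (0.8400, 1.0400, 0.9200, -2.0800).
‖u_2‖ = 2.6382, so e_2 = (0.3184, 0.3942, 0.3487, -0.7884).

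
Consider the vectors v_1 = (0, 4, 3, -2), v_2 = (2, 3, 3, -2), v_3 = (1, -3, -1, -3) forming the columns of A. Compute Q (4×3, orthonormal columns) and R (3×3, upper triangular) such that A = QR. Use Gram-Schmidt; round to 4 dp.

Q = [[0.0000, 0.9483, -0.1842], [0.7428, -0.2125, -0.3684], [0.5571, 0.1962, -0.1118], [-0.3714, -0.1308, -0.9044]], R = [[5.3852, 4.6424, -1.6713], [0.0000, 2.1091, 1.7821], [0.0000, 0.0000, 3.7458]]

v_1 = (0, 4, 3, -2); ‖v_1‖ = 5.3852, so q_1 = (0.0000, 0.7428, 0.5571, -0.3714).
q_1·v_2 = 0.0000·2 + 0.7428·3 + 0.5571·3 + (-0.3714)·(-2) = 4.6424.
u_2 = v_2 − 4.6424·q_1 = (2.0000, -0.4483, 0.4138, -0.2759).
‖u_2‖ = 2.1091, so q_2 = (0.9483, -0.2125, 0.1962, -0.1308).
q_1·v_3 = 0.0000·1 + 0.7428·(-3) + 0.5571·(-1) + (-0.3714)·(-3) = -1.6713; q_2·v_3 = 0.9483·1 + (-0.2125)·(-3) + 0.1962·(-1) + (-0.1308)·(-3) = 1.7821.
u_3 = v_3 + 1.6713·q_1 − 1.7821·q_2 = (-0.6899, -1.3798, -0.4186, -3.3876).
‖u_3‖ = 3.7458, so q_3 = (-0.1842, -0.3684, -0.1118, -0.9044).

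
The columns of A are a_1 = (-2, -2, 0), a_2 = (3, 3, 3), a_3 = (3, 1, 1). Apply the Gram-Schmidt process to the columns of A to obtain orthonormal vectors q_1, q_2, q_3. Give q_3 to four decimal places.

a_1 = (-2, -2, 0); ‖a_1‖ = 2.8284, so q_1 = (-0.7071, -0.7071, 0.0000).
q_1·a_2 = (-0.7071)·3 + (-0.7071)·3 + 0.0000·3 = -4.2426.
u_2 = a_2 + 4.2426·q_1 = (0.0000, 0.0000, 3.0000).
‖u_2‖ = 3.0000, so q_2 = (0.0000, 0.0000, 1.0000).
q_1·a_3 = (-0.7071)·3 + (-0.7071)·1 + 0.0000·1 = -2.8284; q_2·a_3 = 0.0000·3 + 0.0000·1 + 1.0000·1 = 1.0000.
u_3 = a_3 + 2.8284·q_1 − 1.0000·q_2 = (1.0000, -1.0000, 0.0000).
‖u_3‖ = 1.4142, so q_3 = (0.7071, -0.7071, 0.0000).

q_3 = (0.7071, -0.7071, 0.0000)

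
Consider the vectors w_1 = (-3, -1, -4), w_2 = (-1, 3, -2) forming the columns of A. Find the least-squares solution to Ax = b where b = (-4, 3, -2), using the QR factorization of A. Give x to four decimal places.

w_1 = (-3, -1, -4); ‖w_1‖ = 5.0990, so e_1 = (-0.5883, -0.1961, -0.7845).
e_1·w_2 = (-0.5883)·(-1) + (-0.1961)·3 + (-0.7845)·(-2) = 1.5689.
u_2 = w_2 − 1.5689·e_1 = (-0.0769, 3.3077, -0.7692).
‖u_2‖ = 3.3968, so e_2 = (-0.0226, 0.9738, -0.2265).
Qᵀb = (3.3340, 3.4648).
Back-substitute: x_2 = 3.4648/3.3968 = 1.0200.
x_1 = (3.3340 − 1.5689·1.0200)/5.0990 = 0.3400.

x = (0.3400, 1.0200)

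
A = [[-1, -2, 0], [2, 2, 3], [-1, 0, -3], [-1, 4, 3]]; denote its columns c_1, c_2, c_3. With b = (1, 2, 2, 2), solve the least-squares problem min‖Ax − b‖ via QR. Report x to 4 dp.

x = (-0.2500, 0.4583, -0.0278)

c_1 = (-1, 2, -1, -1); ‖c_1‖ = 2.6458, so e_1 = (-0.3780, 0.7559, -0.3780, -0.3780).
e_1·c_2 = (-0.3780)·(-2) + 0.7559·2 + (-0.3780)·0 + (-0.3780)·4 = 0.7559.
u_2 = c_2 − 0.7559·e_1 = (-1.7143, 1.4286, 0.2857, 4.2857).
‖u_2‖ = 4.8403, so e_2 = (-0.3542, 0.2951, 0.0590, 0.8854).
e_1·c_3 = (-0.3780)·0 + 0.7559·3 + (-0.3780)·(-3) + (-0.3780)·3 = 2.2678; e_2·c_3 = (-0.3542)·0 + 0.2951·3 + 0.0590·(-3) + 0.8854·3 = 3.3646.
u_3 = c_3 − 2.2678·e_1 − 3.3646·e_2 = (2.0488, 0.2927, -2.3415, 0.8780).
‖u_3‖ = 3.2460, so e_3 = (0.6312, 0.0902, -0.7213, 0.2705).
Qᵀb = (-0.3780, 2.1250, -0.0902).
Back-substitute: x_3 = -0.0902/3.2460 = -0.0278.
x_2 = (2.1250 − 3.3646·(-0.0278))/4.8403 = 0.4583.
x_1 = (-0.3780 − 0.7559·0.4583 − 2.2678·(-0.0278))/2.6458 = -0.2500.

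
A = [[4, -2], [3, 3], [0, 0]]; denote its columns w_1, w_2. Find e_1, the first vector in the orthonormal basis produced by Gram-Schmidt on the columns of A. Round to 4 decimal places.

w_1 = (4, 3, 0); ‖w_1‖ = 5.0000, so e_1 = (0.8000, 0.6000, 0.0000).

e_1 = (0.8000, 0.6000, 0.0000)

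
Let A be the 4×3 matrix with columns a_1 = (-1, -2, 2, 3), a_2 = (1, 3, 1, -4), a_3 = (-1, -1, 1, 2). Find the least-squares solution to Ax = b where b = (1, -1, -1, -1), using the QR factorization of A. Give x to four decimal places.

q_1 = a_1/‖a_1‖ = (-1, -2, 2, 3)/4.2426 = (-0.2357, -0.4714, 0.4714, 0.7071).
r_{12} = q_1·a_2 = -4.0069.
u_2 = a_2 + 4.0069·q_1 = (0.0556, 1.1111, 2.8889, -1.1667).
‖u_2‖ = 3.3082, so q_2 = (0.0168, 0.3359, 0.8732, -0.3527).
r_{13} = q_1·a_3 = 2.5927; r_{23} = q_2·a_3 = -0.1847.
u_3 = a_3 − 2.5927·q_1 + 0.1847·q_2 = (-0.3858, 0.2843, -0.0609, 0.1015).
‖u_3‖ = 0.4936, so q_3 = (-0.7816, 0.5759, -0.1234, 0.2057).
Qᵀb = (-0.9428, -0.8397, -1.4397).
Back-substitute: x_3 = -1.4397/0.4936 = -2.9167.
x_2 = (-0.8397 + 0.1847·(-2.9167))/3.3082 = -0.4167.
x_1 = (-0.9428 + 4.0069·(-0.4167) − 2.5927·(-2.9167))/4.2426 = 1.1667.

x = (1.1667, -0.4167, -2.9167)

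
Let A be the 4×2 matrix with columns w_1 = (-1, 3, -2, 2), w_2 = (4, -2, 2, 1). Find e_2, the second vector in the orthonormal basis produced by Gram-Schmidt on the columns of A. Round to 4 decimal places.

w_1 = (-1, 3, -2, 2); ‖w_1‖ = 4.2426, so e_1 = (-0.2357, 0.7071, -0.4714, 0.4714).
e_1·w_2 = (-0.2357)·4 + 0.7071·(-2) + (-0.4714)·2 + 0.4714·1 = -2.8284.
u_2 = w_2 + 2.8284·e_1 = (3.3333, 0.0000, 0.6667, 2.3333).
‖u_2‖ = 4.1231, so e_2 = (0.8085, 0.0000, 0.1617, 0.5659).

e_2 = (0.8085, 0.0000, 0.1617, 0.5659)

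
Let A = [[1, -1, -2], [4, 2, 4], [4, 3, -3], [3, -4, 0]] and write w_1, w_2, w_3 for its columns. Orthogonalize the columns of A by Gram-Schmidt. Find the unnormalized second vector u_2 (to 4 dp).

u_2 = (-1.1667, 1.3333, 2.3333, -4.5000)

q_1 = w_1/‖w_1‖ = (1, 4, 4, 3)/6.4807 = (0.1543, 0.6172, 0.6172, 0.4629).
r_{12} = q_1·w_2 = 1.0801.
u_2 = w_2 − 1.0801·q_1 = (-1.1667, 1.3333, 2.3333, -4.5000).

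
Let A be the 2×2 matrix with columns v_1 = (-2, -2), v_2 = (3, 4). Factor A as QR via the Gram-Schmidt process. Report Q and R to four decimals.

e_1 = v_1/‖v_1‖ = (-2, -2)/2.8284 = (-0.7071, -0.7071).
r_{12} = e_1·v_2 = -4.9497.
u_2 = v_2 + 4.9497·e_1 = (-0.5000, 0.5000).
‖u_2‖ = 0.7071, so e_2 = (-0.7071, 0.7071).

Q = [[-0.7071, -0.7071], [-0.7071, 0.7071]], R = [[2.8284, -4.9497], [0.0000, 0.7071]]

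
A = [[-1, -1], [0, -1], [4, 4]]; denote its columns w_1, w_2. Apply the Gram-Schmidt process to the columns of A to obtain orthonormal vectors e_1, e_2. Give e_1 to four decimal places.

e_1 = (-0.2425, 0.0000, 0.9701)

e_1 = w_1/‖w_1‖ = (-1, 0, 4)/4.1231 = (-0.2425, 0.0000, 0.9701).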